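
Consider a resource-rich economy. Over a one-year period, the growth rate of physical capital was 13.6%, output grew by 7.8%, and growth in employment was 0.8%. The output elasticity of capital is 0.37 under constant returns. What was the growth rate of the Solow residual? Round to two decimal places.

Labor's share = 1 − 0.37 = 0.63.
Physical capital: 0.37 × 13.6 = 5.032 pp.
Employment: 0.63 × 0.8 = 0.504 pp.
TFP growth = 7.8 − 5.536 = 2.264%.

2.26%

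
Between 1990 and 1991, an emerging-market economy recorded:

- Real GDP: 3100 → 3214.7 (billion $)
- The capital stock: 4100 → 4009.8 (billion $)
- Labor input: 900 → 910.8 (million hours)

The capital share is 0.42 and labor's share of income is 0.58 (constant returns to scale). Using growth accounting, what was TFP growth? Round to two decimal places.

Real GDP growth = (3214.7 − 3100) / 3100 = 3.7%.
The capital stock growth = (4009.8 − 4100) / 4100 = -2.2%.
Labor input growth = (910.8 − 900) / 900 = 1.2%.
Labor's share = 1 − 0.42 = 0.58.
The capital stock: 0.42 × (-2.2) = -0.924 pp.
Labor input: 0.58 × 1.2 = 0.696 pp.
TFP growth = 3.7 + 0.228 = 3.928%.

TFP growth was 3.93%.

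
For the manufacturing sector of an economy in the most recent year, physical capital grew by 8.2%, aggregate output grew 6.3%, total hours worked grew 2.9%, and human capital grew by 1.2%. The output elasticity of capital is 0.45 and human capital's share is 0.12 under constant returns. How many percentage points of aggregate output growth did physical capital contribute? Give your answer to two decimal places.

3.69 percentage points

Contribution = share × growth = 0.45 × 8.2 = 3.69 pp.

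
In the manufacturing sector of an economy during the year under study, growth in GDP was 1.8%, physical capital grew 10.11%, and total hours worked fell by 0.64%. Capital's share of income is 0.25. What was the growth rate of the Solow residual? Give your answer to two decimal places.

Labor's share = 1 − 0.25 = 0.75.
Physical capital: 0.25 × 10.11 = 2.5275 pp.
Total hours worked: 0.75 × (-0.64) = -0.48 pp.
TFP growth = 1.8 − 2.0475 = -0.2475%.

-0.25%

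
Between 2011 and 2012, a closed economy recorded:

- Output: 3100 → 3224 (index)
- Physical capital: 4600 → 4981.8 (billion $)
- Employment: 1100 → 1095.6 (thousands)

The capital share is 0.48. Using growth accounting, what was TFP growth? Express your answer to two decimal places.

Output growth = (3224 − 3100) / 3100 = 4%.
Physical capital growth = (4981.8 − 4600) / 4600 = 8.3%.
Employment growth = (1095.6 − 1100) / 1100 = -0.4%.
Labor's share = 1 − 0.48 = 0.52.
Physical capital: 0.48 × 8.3 = 3.984 pp.
Employment: 0.52 × (-0.4) = -0.208 pp.
TFP growth = 4 − 3.776 = 0.224%.

0.22%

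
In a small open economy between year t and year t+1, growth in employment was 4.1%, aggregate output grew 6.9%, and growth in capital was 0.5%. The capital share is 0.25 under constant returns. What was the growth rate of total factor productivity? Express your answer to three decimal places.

3.700%

Labor's share = 1 − 0.25 = 0.75.
Capital: 0.25 × 0.5 = 0.125 pp.
Employment: 0.75 × 4.1 = 3.075 pp.
TFP growth = 6.9 − 3.2 = 3.7%.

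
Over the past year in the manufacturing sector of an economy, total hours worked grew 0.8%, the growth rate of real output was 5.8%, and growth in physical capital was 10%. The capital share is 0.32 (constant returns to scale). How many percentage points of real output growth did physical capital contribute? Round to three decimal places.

Contribution = share × growth = 0.32 × 10 = 3.2 pp.

3.200 pp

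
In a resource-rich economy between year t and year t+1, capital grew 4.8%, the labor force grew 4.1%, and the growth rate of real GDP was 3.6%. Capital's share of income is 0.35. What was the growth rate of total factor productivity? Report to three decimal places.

-0.745%

Labor's share = 1 − 0.35 = 0.65.
Capital: 0.35 × 4.8 = 1.68 pp.
The labor force: 0.65 × 4.1 = 2.665 pp.
TFP growth = 3.6 − 4.345 = -0.745%.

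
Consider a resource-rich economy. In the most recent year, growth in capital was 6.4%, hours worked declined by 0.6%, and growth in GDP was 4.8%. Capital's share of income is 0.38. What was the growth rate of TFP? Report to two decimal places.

Labor's share = 1 − 0.38 = 0.62.
Capital: 0.38 × 6.4 = 2.432 pp.
Hours worked: 0.62 × (-0.6) = -0.372 pp.
TFP growth = 4.8 − 2.06 = 2.74%.

2.74%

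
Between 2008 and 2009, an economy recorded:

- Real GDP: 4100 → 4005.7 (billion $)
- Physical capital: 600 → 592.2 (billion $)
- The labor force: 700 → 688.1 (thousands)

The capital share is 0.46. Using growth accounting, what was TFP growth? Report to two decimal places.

-0.78%

Real GDP growth = (4005.7 − 4100) / 4100 = -2.3%.
Physical capital growth = (592.2 − 600) / 600 = -1.3%.
The labor force growth = (688.1 − 700) / 700 = -1.7%.
Labor's share = 1 − 0.46 = 0.54.
Physical capital: 0.46 × (-1.3) = -0.598 pp.
The labor force: 0.54 × (-1.7) = -0.918 pp.
TFP growth = -2.3 + 1.516 = -0.784%.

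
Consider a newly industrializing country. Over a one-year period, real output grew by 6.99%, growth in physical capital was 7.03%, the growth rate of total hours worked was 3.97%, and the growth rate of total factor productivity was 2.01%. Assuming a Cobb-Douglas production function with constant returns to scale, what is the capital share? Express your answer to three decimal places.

The capital share is 0.330.

gY = gA + α·gK + (1−α)·gL, so gY − gA − gL = α(gK − gL).
6.99 − 2.01 − 3.97 = α × (7.03 − 3.97).
1.01 = 3.06 α, so α = 0.33007.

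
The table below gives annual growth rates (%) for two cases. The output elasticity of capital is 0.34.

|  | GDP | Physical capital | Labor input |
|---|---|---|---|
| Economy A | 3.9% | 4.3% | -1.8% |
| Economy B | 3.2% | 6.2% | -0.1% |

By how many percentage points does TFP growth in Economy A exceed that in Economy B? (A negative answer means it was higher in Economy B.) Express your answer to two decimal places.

Labor's share = 1 − 0.34 = 0.66.
Economy A: TFP = 3.9 − 1.462 + 1.188 = 3.626%.
Economy B: TFP = 3.2 − 2.108 + 0.066 = 1.158%.
Difference = 3.626 − (1.158) = 2.468 pp.

2.47 percentage points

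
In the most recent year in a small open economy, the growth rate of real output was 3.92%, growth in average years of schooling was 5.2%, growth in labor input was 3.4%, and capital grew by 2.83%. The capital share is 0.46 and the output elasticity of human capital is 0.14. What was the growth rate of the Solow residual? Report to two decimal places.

0.53%

Labor's share = 1 − 0.46 − 0.14 = 0.4.
Capital: 0.46 × 2.83 = 1.3018 pp.
Average years of schooling: 0.14 × 5.2 = 0.728 pp.
Labor input: 0.4 × 3.4 = 1.36 pp.
TFP growth = 3.92 − 3.3898 = 0.5302%.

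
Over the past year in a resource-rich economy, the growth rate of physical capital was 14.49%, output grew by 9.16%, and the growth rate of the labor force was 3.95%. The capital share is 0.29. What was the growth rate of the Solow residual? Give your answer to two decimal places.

Labor's share = 1 − 0.29 = 0.71.
Physical capital: 0.29 × 14.49 = 4.2021 pp.
The labor force: 0.71 × 3.95 = 2.8045 pp.
TFP growth = 9.16 − 7.0066 = 2.1534%.

The Solow residual grew 2.15%.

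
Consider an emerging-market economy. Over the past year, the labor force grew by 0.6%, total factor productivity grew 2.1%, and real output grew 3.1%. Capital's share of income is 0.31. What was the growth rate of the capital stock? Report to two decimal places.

1.89%

Labor's share = 1 − 0.31 = 0.69.
gY = gA + 0.69×0.6 + 0.31×g.
0.31×g = 3.1 − 2.1 − 0.414 = 0.586.
g = 0.586 / 0.31 = 1.8903%.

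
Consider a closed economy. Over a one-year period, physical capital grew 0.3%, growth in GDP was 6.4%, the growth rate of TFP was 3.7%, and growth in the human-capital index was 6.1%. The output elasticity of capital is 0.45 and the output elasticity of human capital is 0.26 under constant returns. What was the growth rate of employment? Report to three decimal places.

Labor's share = 1 − 0.45 − 0.26 = 0.29.
gY = gA + 0.45×0.3 + 0.26×6.1 + 0.29×g.
0.29×g = 6.4 − 3.7 − 1.721 = 0.979.
g = 0.979 / 0.29 = 3.37586%.

3.376%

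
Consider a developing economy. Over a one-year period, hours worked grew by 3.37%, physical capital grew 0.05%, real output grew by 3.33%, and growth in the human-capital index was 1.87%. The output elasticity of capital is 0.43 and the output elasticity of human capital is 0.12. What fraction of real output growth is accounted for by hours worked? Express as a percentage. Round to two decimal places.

Hours worked accounted for 45.54% of growth.

Labor's share = 1 − 0.43 − 0.12 = 0.45.
Hours worked contributed 0.45 × 3.37 = 1.5165 pp.
Share of growth = 1.5165 / 3.33 × 100 = 45.5405%.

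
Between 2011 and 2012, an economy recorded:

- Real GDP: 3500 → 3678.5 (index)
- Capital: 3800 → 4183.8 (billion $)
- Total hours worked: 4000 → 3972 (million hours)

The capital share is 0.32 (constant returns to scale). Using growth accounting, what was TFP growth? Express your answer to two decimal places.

TFP growth was 2.34%.

Real GDP growth = (3678.5 − 3500) / 3500 = 5.1%.
Capital growth = (4183.8 − 3800) / 3800 = 10.1%.
Total hours worked growth = (3972 − 4000) / 4000 = -0.7%.
Labor's share = 1 − 0.32 = 0.68.
Capital: 0.32 × 10.1 = 3.232 pp.
Total hours worked: 0.68 × (-0.7) = -0.476 pp.
TFP growth = 5.1 − 2.756 = 2.344%.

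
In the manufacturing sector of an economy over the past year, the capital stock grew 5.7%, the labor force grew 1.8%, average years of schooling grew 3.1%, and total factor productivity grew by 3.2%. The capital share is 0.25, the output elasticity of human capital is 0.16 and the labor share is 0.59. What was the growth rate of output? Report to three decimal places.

6.183%

Labor's share = 1 − 0.25 − 0.16 = 0.59.
The capital stock: 0.25 × 5.7 = 1.425 pp.
Average years of schooling: 0.16 × 3.1 = 0.496 pp.
The labor force: 0.59 × 1.8 = 1.062 pp.
Output growth = 3.2 + 2.983 = 6.183%.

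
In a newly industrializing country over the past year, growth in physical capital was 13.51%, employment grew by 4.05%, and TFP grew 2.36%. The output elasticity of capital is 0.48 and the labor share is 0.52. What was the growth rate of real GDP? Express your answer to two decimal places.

Labor's share = 1 − 0.48 = 0.52.
Physical capital: 0.48 × 13.51 = 6.4848 pp.
Employment: 0.52 × 4.05 = 2.106 pp.
Output growth = 2.36 + 8.5908 = 10.9508%.

Real GDP growth was 10.95%.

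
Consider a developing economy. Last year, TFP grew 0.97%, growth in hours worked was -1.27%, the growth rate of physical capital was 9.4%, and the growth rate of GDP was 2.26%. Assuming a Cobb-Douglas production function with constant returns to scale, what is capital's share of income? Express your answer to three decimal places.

gY = gA + α·gK + (1−α)·gL, so gY − gA − gL = α(gK − gL).
2.26 − 0.97 + 1.27 = α × (9.4 − (-1.27)).
2.56 = 10.67 α, so α = 0.23993.

α = 0.240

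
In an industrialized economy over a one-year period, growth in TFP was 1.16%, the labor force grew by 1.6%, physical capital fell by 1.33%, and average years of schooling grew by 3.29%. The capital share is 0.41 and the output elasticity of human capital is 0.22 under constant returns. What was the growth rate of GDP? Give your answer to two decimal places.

GDP growth was 1.93%.

Labor's share = 1 − 0.41 − 0.22 = 0.37.
Physical capital: 0.41 × (-1.33) = -0.5453 pp.
Average years of schooling: 0.22 × 3.29 = 0.7238 pp.
The labor force: 0.37 × 1.6 = 0.592 pp.
Output growth = 1.16 + 0.7705 = 1.9305%.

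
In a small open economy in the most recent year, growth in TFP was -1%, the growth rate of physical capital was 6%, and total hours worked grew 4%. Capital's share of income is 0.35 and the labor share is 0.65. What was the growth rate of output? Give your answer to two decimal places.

Output growth was 3.70%.

Labor's share = 1 − 0.35 = 0.65.
Physical capital: 0.35 × 6 = 2.1 pp.
Total hours worked: 0.65 × 4 = 2.6 pp.
Output growth = -1 + 4.7 = 3.7%.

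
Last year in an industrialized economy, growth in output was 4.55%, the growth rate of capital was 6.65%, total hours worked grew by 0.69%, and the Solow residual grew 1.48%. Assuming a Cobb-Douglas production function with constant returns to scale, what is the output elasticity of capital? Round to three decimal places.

The output elasticity of capital is 0.399.

gY = gA + α·gK + (1−α)·gL, so gY − gA − gL = α(gK − gL).
4.55 − 1.48 − 0.69 = α × (6.65 − 0.69).
2.38 = 5.96 α, so α = 0.39933.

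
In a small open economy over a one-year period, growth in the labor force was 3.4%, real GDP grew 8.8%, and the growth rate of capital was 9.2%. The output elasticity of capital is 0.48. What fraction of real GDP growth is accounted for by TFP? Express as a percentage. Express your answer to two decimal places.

29.73%

Labor's share = 1 − 0.48 = 0.52.
Capital: 0.48 × 9.2 = 4.416 pp.
The labor force: 0.52 × 3.4 = 1.768 pp.
TFP growth = 8.8 − 6.184 = 2.616%.
TFP share of growth = 2.616 / 8.8 × 100 = 29.7273%.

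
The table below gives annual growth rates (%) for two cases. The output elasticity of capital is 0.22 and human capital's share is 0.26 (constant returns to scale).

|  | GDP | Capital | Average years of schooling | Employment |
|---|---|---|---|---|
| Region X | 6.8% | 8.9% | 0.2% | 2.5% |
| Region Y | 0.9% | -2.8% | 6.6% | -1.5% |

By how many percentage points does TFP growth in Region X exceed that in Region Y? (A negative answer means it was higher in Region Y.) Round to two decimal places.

2.91 percentage points

Labor's share = 1 − 0.22 − 0.26 = 0.52.
Region X: TFP = 6.8 − 1.958 − 0.052 − 1.3 = 3.49%.
Region Y: TFP = 0.9 + 0.616 − 1.716 + 0.78 = 0.58%.
Difference = 3.49 − (0.58) = 2.91 pp.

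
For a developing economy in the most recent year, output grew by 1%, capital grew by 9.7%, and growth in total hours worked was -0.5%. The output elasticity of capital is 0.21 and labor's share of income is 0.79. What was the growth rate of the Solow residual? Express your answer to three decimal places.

Labor's share = 1 − 0.21 = 0.79.
Capital: 0.21 × 9.7 = 2.037 pp.
Total hours worked: 0.79 × (-0.5) = -0.395 pp.
TFP growth = 1 − 1.642 = -0.642%.

-0.642%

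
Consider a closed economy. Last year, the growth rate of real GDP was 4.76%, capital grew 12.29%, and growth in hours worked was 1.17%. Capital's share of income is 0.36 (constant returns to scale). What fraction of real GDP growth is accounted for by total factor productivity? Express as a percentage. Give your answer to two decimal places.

-8.68%

Labor's share = 1 − 0.36 = 0.64.
Capital: 0.36 × 12.29 = 4.4244 pp.
Hours worked: 0.64 × 1.17 = 0.7488 pp.
TFP growth = 4.76 − 5.1732 = -0.4132%.
TFP share of growth = -0.4132 / 4.76 × 100 = -8.6807%.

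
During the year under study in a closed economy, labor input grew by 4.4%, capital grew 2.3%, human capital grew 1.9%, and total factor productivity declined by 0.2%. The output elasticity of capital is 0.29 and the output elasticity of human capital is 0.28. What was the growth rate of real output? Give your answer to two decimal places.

2.89%

Labor's share = 1 − 0.29 − 0.28 = 0.43.
Capital: 0.29 × 2.3 = 0.667 pp.
Human capital: 0.28 × 1.9 = 0.532 pp.
Labor input: 0.43 × 4.4 = 1.892 pp.
Output growth = -0.2 + 3.091 = 2.891%.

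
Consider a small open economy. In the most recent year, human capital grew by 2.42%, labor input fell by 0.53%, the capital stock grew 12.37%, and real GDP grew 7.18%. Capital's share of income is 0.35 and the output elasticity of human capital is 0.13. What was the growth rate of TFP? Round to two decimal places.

2.81%

Labor's share = 1 − 0.35 − 0.13 = 0.52.
The capital stock: 0.35 × 12.37 = 4.3295 pp.
Human capital: 0.13 × 2.42 = 0.3146 pp.
Labor input: 0.52 × (-0.53) = -0.2756 pp.
TFP growth = 7.18 − 4.3685 = 2.8115%.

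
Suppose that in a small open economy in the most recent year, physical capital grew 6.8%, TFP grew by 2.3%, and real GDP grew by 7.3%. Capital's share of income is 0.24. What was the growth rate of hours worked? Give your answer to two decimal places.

Labor's share = 1 − 0.24 = 0.76.
gY = gA + 0.24×6.8 + 0.76×g.
0.76×g = 7.3 − 2.3 − 1.632 = 3.368.
g = 3.368 / 0.76 = 4.4316%.

Hours worked grew 4.43%.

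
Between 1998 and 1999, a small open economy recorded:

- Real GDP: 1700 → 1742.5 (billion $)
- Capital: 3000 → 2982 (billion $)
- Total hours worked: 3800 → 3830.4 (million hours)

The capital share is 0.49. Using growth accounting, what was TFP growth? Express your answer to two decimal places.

TFP grew 2.39%.

Real GDP growth = (1742.5 − 1700) / 1700 = 2.5%.
Capital growth = (2982 − 3000) / 3000 = -0.6%.
Total hours worked growth = (3830.4 − 3800) / 3800 = 0.8%.
Labor's share = 1 − 0.49 = 0.51.
Capital: 0.49 × (-0.6) = -0.294 pp.
Total hours worked: 0.51 × 0.8 = 0.408 pp.
TFP growth = 2.5 − 0.114 = 2.386%.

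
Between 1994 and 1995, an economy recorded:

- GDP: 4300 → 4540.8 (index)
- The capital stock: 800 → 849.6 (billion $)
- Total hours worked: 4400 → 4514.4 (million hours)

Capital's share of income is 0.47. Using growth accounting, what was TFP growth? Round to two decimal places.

1.31%

GDP growth = (4540.8 − 4300) / 4300 = 5.6%.
The capital stock growth = (849.6 − 800) / 800 = 6.2%.
Total hours worked growth = (4514.4 − 4400) / 4400 = 2.6%.
Labor's share = 1 − 0.47 = 0.53.
The capital stock: 0.47 × 6.2 = 2.914 pp.
Total hours worked: 0.53 × 2.6 = 1.378 pp.
TFP growth = 5.6 − 4.292 = 1.308%.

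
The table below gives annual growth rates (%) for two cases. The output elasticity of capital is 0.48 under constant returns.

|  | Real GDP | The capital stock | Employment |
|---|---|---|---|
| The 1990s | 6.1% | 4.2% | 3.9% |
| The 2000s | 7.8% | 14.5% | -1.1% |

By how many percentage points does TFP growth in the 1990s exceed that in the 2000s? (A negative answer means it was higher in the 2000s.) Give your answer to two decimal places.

0.64 percentage points

Labor's share = 1 − 0.48 = 0.52.
The 1990s: TFP = 6.1 − 2.016 − 2.028 = 2.056%.
The 2000s: TFP = 7.8 − 6.96 + 0.572 = 1.412%.
Difference = 2.056 − (1.412) = 0.644 pp.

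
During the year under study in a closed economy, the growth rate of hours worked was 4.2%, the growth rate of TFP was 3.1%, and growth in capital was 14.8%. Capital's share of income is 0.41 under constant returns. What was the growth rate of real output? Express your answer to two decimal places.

11.65%

Labor's share = 1 − 0.41 = 0.59.
Capital: 0.41 × 14.8 = 6.068 pp.
Hours worked: 0.59 × 4.2 = 2.478 pp.
Output growth = 3.1 + 8.546 = 11.646%.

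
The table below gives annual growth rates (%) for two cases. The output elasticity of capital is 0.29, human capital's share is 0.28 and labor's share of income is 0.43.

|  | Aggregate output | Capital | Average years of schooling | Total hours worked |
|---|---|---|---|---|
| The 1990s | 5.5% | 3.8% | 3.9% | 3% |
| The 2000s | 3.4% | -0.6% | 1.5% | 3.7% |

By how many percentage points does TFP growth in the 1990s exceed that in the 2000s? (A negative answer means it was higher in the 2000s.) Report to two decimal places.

0.45 percentage points

Labor's share = 1 − 0.29 − 0.28 = 0.43.
The 1990s: TFP = 5.5 − 1.102 − 1.092 − 1.29 = 2.016%.
The 2000s: TFP = 3.4 + 0.174 − 0.42 − 1.591 = 1.563%.
Difference = 2.016 − (1.563) = 0.453 pp.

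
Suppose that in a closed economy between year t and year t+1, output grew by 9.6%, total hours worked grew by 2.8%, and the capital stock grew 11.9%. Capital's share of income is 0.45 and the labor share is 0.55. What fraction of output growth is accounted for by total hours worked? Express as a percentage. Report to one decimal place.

Labor's share = 1 − 0.45 = 0.55.
Total hours worked contributed 0.55 × 2.8 = 1.54 pp.
Share of growth = 1.54 / 9.6 × 100 = 16.042%.

16.0%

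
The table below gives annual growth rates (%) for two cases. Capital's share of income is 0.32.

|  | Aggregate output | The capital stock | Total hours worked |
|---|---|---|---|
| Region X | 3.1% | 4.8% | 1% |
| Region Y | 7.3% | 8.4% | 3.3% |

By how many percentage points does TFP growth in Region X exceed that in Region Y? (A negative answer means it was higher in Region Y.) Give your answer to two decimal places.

-1.48 percentage points

Labor's share = 1 − 0.32 = 0.68.
Region X: TFP = 3.1 − 1.536 − 0.68 = 0.884%.
Region Y: TFP = 7.3 − 2.688 − 2.244 = 2.368%.
Difference = 0.884 − (2.368) = -1.484 pp.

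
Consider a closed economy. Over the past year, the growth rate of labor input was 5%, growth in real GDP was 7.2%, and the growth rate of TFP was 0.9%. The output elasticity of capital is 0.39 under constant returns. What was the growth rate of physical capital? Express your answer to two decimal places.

8.33%

Labor's share = 1 − 0.39 = 0.61.
gY = gA + 0.61×5 + 0.39×g.
0.39×g = 7.2 − 0.9 − 3.05 = 3.25.
g = 3.25 / 0.39 = 8.3333%.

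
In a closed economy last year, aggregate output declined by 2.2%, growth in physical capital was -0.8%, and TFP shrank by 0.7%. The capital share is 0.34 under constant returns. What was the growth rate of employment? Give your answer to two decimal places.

Labor's share = 1 − 0.34 = 0.66.
gY = gA + 0.34×(-0.8) + 0.66×g.
0.66×g = -2.2 + 0.7 + 0.272 = -1.228.
g = -1.228 / 0.66 = -1.8606%.

-1.86%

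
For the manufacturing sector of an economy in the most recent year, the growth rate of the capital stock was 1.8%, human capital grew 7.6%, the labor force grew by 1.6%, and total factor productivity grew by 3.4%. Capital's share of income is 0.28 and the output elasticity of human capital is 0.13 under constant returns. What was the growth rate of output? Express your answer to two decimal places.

Labor's share = 1 − 0.28 − 0.13 = 0.59.
The capital stock: 0.28 × 1.8 = 0.504 pp.
Human capital: 0.13 × 7.6 = 0.988 pp.
The labor force: 0.59 × 1.6 = 0.944 pp.
Output growth = 3.4 + 2.436 = 5.836%.

Output grew 5.84%.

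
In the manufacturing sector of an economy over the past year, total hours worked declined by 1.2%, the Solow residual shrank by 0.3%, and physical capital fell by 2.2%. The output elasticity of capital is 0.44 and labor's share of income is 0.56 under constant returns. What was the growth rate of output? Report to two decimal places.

Labor's share = 1 − 0.44 = 0.56.
Physical capital: 0.44 × (-2.2) = -0.968 pp.
Total hours worked: 0.56 × (-1.2) = -0.672 pp.
Output growth = -0.3 + (-1.64) = -1.94%.

-1.94%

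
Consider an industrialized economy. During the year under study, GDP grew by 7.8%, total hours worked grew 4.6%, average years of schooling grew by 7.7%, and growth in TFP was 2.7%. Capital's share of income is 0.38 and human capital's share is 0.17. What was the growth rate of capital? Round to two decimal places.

4.53%

Labor's share = 1 − 0.38 − 0.17 = 0.45.
gY = gA + 0.17×7.7 + 0.45×4.6 + 0.38×g.
0.38×g = 7.8 − 2.7 − 3.379 = 1.721.
g = 1.721 / 0.38 = 4.5289%.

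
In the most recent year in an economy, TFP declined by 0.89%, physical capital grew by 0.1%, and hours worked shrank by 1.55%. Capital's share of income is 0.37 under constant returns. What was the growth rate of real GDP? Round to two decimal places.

-1.83%

Labor's share = 1 − 0.37 = 0.63.
Physical capital: 0.37 × 0.1 = 0.037 pp.
Hours worked: 0.63 × (-1.55) = -0.9765 pp.
Output growth = -0.89 + (-0.9395) = -1.8295%.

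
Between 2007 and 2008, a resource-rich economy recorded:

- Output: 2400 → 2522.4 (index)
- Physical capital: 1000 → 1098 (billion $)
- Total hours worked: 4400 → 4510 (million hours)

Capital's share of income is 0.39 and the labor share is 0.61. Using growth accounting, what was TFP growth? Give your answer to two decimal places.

-0.25%

Output growth = (2522.4 − 2400) / 2400 = 5.1%.
Physical capital growth = (1098 − 1000) / 1000 = 9.8%.
Total hours worked growth = (4510 − 4400) / 4400 = 2.5%.
Labor's share = 1 − 0.39 = 0.61.
Physical capital: 0.39 × 9.8 = 3.822 pp.
Total hours worked: 0.61 × 2.5 = 1.525 pp.
TFP growth = 5.1 − 5.347 = -0.247%.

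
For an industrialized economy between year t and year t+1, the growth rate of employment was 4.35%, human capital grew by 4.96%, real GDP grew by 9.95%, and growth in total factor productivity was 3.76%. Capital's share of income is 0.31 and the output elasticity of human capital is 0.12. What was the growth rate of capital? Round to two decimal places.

10.05%

Labor's share = 1 − 0.31 − 0.12 = 0.57.
gY = gA + 0.12×4.96 + 0.57×4.35 + 0.31×g.
0.31×g = 9.95 − 3.76 − 3.0747 = 3.1153.
g = 3.1153 / 0.31 = 10.0494%.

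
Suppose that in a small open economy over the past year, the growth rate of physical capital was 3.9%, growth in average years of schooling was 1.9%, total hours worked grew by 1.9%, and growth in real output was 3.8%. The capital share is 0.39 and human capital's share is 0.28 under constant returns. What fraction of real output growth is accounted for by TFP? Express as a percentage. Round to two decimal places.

Labor's share = 1 − 0.39 − 0.28 = 0.33.
Physical capital: 0.39 × 3.9 = 1.521 pp.
Average years of schooling: 0.28 × 1.9 = 0.532 pp.
Total hours worked: 0.33 × 1.9 = 0.627 pp.
TFP growth = 3.8 − 2.68 = 1.12%.
TFP share of growth = 1.12 / 3.8 × 100 = 29.4737%.

TFP accounted for 29.47% of growth.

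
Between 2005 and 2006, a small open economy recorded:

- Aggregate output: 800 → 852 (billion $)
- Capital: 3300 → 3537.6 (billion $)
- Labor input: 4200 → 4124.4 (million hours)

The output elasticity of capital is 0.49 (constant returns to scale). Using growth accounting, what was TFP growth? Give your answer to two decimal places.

Aggregate output growth = (852 − 800) / 800 = 6.5%.
Capital growth = (3537.6 − 3300) / 3300 = 7.2%.
Labor input growth = (4124.4 − 4200) / 4200 = -1.8%.
Labor's share = 1 − 0.49 = 0.51.
Capital: 0.49 × 7.2 = 3.528 pp.
Labor input: 0.51 × (-1.8) = -0.918 pp.
TFP growth = 6.5 − 2.61 = 3.89%.

3.89%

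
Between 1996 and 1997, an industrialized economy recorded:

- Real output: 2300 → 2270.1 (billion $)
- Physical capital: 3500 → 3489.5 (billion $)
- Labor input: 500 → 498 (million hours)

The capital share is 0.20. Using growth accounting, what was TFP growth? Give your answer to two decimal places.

-0.92%

Real output growth = (2270.1 − 2300) / 2300 = -1.3%.
Physical capital growth = (3489.5 − 3500) / 3500 = -0.3%.
Labor input growth = (498 − 500) / 500 = -0.4%.
Labor's share = 1 − 0.2 = 0.8.
Physical capital: 0.2 × (-0.3) = -0.06 pp.
Labor input: 0.8 × (-0.4) = -0.32 pp.
TFP growth = -1.3 + 0.38 = -0.92%.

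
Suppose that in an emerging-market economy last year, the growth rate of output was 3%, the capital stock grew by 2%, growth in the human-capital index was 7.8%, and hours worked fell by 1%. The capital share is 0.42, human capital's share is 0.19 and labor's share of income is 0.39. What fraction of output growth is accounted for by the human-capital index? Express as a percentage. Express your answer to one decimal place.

The human-capital index accounted for 49.4% of growth.

The human-capital index contributed 0.19 × 7.8 = 1.482 pp.
Share of growth = 1.482 / 3 × 100 = 49.4%.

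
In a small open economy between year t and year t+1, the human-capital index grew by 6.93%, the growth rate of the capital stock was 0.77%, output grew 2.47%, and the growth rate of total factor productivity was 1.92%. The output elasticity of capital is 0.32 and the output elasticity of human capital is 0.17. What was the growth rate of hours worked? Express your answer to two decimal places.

-1.71%

Labor's share = 1 − 0.32 − 0.17 = 0.51.
gY = gA + 0.32×0.77 + 0.17×6.93 + 0.51×g.
0.51×g = 2.47 − 1.92 − 1.4245 = -0.8745.
g = -0.8745 / 0.51 = -1.7147%.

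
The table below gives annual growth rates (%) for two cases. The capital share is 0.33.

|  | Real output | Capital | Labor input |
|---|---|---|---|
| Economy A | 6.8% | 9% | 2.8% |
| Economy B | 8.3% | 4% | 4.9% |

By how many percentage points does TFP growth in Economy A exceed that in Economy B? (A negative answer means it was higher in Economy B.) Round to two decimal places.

-1.74 percentage points

Labor's share = 1 − 0.33 = 0.67.
Economy A: TFP = 6.8 − 2.97 − 1.876 = 1.954%.
Economy B: TFP = 8.3 − 1.32 − 3.283 = 3.697%.
Difference = 1.954 − (3.697) = -1.743 pp.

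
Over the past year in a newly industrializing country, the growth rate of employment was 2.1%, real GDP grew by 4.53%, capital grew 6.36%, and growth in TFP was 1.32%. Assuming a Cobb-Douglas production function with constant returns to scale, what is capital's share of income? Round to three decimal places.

gY = gA + α·gK + (1−α)·gL, so gY − gA − gL = α(gK − gL).
4.53 − 1.32 − 2.1 = α × (6.36 − 2.1).
1.11 = 4.26 α, so α = 0.26056.

Capital's share of income is 0.261.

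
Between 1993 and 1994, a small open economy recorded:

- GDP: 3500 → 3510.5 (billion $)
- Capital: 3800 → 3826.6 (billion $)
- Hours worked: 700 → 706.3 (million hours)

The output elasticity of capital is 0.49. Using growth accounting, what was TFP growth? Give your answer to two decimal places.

GDP growth = (3510.5 − 3500) / 3500 = 0.3%.
Capital growth = (3826.6 − 3800) / 3800 = 0.7%.
Hours worked growth = (706.3 − 700) / 700 = 0.9%.
Labor's share = 1 − 0.49 = 0.51.
Capital: 0.49 × 0.7 = 0.343 pp.
Hours worked: 0.51 × 0.9 = 0.459 pp.
TFP growth = 0.3 − 0.802 = -0.502%.

-0.50%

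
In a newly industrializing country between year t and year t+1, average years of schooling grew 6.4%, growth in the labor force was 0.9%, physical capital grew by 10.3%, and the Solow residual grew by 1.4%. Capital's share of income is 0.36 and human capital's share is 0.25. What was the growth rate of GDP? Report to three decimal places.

Labor's share = 1 − 0.36 − 0.25 = 0.39.
Physical capital: 0.36 × 10.3 = 3.708 pp.
Average years of schooling: 0.25 × 6.4 = 1.6 pp.
The labor force: 0.39 × 0.9 = 0.351 pp.
Output growth = 1.4 + 5.659 = 7.059%.

7.059%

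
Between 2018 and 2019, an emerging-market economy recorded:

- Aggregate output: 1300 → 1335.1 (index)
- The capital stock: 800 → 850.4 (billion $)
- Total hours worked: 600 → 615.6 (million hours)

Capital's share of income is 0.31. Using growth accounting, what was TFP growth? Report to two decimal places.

Aggregate output growth = (1335.1 − 1300) / 1300 = 2.7%.
The capital stock growth = (850.4 − 800) / 800 = 6.3%.
Total hours worked growth = (615.6 − 600) / 600 = 2.6%.
Labor's share = 1 − 0.31 = 0.69.
The capital stock: 0.31 × 6.3 = 1.953 pp.
Total hours worked: 0.69 × 2.6 = 1.794 pp.
TFP growth = 2.7 − 3.747 = -1.047%.

-1.05%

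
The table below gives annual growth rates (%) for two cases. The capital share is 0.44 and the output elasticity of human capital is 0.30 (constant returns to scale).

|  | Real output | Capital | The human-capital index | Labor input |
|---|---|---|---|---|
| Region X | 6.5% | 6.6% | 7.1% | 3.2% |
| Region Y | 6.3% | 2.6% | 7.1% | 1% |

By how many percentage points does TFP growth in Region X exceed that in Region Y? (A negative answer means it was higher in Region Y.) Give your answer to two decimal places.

-2.13 percentage points

Labor's share = 1 − 0.44 − 0.3 = 0.26.
Region X: TFP = 6.5 − 2.904 − 2.13 − 0.832 = 0.634%.
Region Y: TFP = 6.3 − 1.144 − 2.13 − 0.26 = 2.766%.
Difference = 0.634 − (2.766) = -2.132 pp.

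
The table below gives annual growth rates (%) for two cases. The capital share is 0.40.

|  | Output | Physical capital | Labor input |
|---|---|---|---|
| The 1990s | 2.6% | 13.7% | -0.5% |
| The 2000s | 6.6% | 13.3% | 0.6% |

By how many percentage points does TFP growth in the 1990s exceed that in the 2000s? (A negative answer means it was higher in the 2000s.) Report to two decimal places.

-3.50 percentage points

Labor's share = 1 − 0.4 = 0.6.
The 1990s: TFP = 2.6 − 5.48 + 0.3 = -2.58%.
The 2000s: TFP = 6.6 − 5.32 − 0.36 = 0.92%.
Difference = -2.58 − (0.92) = -3.5 pp.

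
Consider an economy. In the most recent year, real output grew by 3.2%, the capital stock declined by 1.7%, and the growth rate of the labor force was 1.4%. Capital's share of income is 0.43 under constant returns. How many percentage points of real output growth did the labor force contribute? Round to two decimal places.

0.80

Labor's share = 1 − 0.43 = 0.57.
Contribution = share × growth = 0.57 × 1.4 = 0.798 pp.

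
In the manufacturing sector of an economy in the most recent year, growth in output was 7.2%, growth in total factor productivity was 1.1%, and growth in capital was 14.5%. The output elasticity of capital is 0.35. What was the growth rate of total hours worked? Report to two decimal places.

Total hours worked grew 1.58%.

Labor's share = 1 − 0.35 = 0.65.
gY = gA + 0.35×14.5 + 0.65×g.
0.65×g = 7.2 − 1.1 − 5.075 = 1.025.
g = 1.025 / 0.65 = 1.5769%.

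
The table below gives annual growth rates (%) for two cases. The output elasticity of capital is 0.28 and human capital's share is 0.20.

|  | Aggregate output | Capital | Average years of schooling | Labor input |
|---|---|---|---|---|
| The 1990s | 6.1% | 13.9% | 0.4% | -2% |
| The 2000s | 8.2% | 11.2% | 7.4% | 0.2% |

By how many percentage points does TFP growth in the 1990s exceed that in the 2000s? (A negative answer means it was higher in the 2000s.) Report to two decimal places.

-0.31 percentage points

Labor's share = 1 − 0.28 − 0.2 = 0.52.
The 1990s: TFP = 6.1 − 3.892 − 0.08 + 1.04 = 3.168%.
The 2000s: TFP = 8.2 − 3.136 − 1.48 − 0.104 = 3.48%.
Difference = 3.168 − (3.48) = -0.312 pp.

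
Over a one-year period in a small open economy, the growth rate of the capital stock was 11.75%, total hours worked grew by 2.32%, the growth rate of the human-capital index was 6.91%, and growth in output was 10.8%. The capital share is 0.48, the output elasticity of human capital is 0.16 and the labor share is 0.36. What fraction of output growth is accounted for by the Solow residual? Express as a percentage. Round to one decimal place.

Labor's share = 1 − 0.48 − 0.16 = 0.36.
The capital stock: 0.48 × 11.75 = 5.64 pp.
The human-capital index: 0.16 × 6.91 = 1.1056 pp.
Total hours worked: 0.36 × 2.32 = 0.8352 pp.
TFP growth = 10.8 − 7.5808 = 3.2192%.
TFP share of growth = 3.2192 / 10.8 × 100 = 29.807%.

29.8%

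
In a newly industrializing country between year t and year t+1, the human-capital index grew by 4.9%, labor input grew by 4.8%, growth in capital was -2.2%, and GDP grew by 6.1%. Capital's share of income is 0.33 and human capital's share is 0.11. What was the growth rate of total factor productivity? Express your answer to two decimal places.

Labor's share = 1 − 0.33 − 0.11 = 0.56.
Capital: 0.33 × (-2.2) = -0.726 pp.
The human-capital index: 0.11 × 4.9 = 0.539 pp.
Labor input: 0.56 × 4.8 = 2.688 pp.
TFP growth = 6.1 − 2.501 = 3.599%.

3.60%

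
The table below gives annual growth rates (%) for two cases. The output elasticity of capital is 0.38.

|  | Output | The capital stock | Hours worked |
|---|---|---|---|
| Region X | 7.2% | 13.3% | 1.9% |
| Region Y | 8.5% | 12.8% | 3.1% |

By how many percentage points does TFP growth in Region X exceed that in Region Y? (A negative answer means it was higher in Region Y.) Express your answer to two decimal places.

-0.75 percentage points

Labor's share = 1 − 0.38 = 0.62.
Region X: TFP = 7.2 − 5.054 − 1.178 = 0.968%.
Region Y: TFP = 8.5 − 4.864 − 1.922 = 1.714%.
Difference = 0.968 − (1.714) = -0.746 pp.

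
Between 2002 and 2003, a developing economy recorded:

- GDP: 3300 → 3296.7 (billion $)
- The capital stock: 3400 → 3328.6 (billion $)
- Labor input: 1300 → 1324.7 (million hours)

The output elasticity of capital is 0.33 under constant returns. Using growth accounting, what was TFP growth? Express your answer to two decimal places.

GDP growth = (3296.7 − 3300) / 3300 = -0.1%.
The capital stock growth = (3328.6 − 3400) / 3400 = -2.1%.
Labor input growth = (1324.7 − 1300) / 1300 = 1.9%.
Labor's share = 1 − 0.33 = 0.67.
The capital stock: 0.33 × (-2.1) = -0.693 pp.
Labor input: 0.67 × 1.9 = 1.273 pp.
TFP growth = -0.1 − 0.58 = -0.68%.

-0.68%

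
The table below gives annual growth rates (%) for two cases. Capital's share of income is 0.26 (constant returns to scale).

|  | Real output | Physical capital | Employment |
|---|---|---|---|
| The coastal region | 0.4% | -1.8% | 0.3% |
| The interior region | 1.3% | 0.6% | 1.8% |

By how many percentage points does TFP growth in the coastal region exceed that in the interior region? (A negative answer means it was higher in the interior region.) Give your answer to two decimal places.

Labor's share = 1 − 0.26 = 0.74.
The coastal region: TFP = 0.4 + 0.468 − 0.222 = 0.646%.
The interior region: TFP = 1.3 − 0.156 − 1.332 = -0.188%.
Difference = 0.646 − (-0.188) = 0.834 pp.

0.83 percentage points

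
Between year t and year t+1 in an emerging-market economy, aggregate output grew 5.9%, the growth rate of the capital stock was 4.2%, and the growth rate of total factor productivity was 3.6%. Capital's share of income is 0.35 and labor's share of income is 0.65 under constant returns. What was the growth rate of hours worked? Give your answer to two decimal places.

1.28%

Labor's share = 1 − 0.35 = 0.65.
gY = gA + 0.35×4.2 + 0.65×g.
0.65×g = 5.9 − 3.6 − 1.47 = 0.83.
g = 0.83 / 0.65 = 1.2769%.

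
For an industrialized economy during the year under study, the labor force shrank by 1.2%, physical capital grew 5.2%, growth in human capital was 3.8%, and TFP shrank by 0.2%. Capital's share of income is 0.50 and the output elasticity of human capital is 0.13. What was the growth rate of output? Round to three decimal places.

Labor's share = 1 − 0.5 − 0.13 = 0.37.
Physical capital: 0.5 × 5.2 = 2.6 pp.
Human capital: 0.13 × 3.8 = 0.494 pp.
The labor force: 0.37 × (-1.2) = -0.444 pp.
Output growth = -0.2 + 2.65 = 2.45%.

2.450%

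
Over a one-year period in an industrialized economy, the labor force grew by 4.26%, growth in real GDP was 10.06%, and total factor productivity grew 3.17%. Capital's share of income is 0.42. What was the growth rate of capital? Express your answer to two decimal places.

Capital growth was 10.52%.

Labor's share = 1 − 0.42 = 0.58.
gY = gA + 0.58×4.26 + 0.42×g.
0.42×g = 10.06 − 3.17 − 2.4708 = 4.4192.
g = 4.4192 / 0.42 = 10.5219%.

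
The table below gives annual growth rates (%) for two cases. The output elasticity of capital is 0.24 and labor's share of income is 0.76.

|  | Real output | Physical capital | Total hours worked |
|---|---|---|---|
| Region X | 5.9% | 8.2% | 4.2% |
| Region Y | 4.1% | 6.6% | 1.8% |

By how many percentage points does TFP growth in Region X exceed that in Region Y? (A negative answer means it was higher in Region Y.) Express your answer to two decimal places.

-0.41 percentage points

Labor's share = 1 − 0.24 = 0.76.
Region X: TFP = 5.9 − 1.968 − 3.192 = 0.74%.
Region Y: TFP = 4.1 − 1.584 − 1.368 = 1.148%.
Difference = 0.74 − (1.148) = -0.408 pp.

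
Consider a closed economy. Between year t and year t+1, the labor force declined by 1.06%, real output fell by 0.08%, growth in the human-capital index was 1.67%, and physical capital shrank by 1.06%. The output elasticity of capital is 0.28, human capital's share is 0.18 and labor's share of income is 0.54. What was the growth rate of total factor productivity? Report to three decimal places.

0.489%

Labor's share = 1 − 0.28 − 0.18 = 0.54.
Physical capital: 0.28 × (-1.06) = -0.2968 pp.
The human-capital index: 0.18 × 1.67 = 0.3006 pp.
The labor force: 0.54 × (-1.06) = -0.5724 pp.
TFP growth = -0.08 + 0.5686 = 0.4886%.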